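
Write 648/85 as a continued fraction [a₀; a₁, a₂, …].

⌊648/85⌋ = 7, remainder 53
⌊85/53⌋ = 1, remainder 32
⌊53/32⌋ = 1, remainder 21
⌊32/21⌋ = 1, remainder 11
⌊21/11⌋ = 1, remainder 10
⌊11/10⌋ = 1, remainder 1
⌊10/1⌋ = 10, remainder 0

[7; 1, 1, 1, 1, 1, 10]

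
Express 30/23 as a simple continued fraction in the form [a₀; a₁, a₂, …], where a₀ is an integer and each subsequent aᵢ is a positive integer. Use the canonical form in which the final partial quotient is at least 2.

Run the Euclidean algorithm, recording each quotient:
30 = 1·23 + 7, so a_0 = 1
23 = 3·7 + 2, so a_1 = 3
7 = 3·2 + 1, so a_2 = 3
2 = 2·1 + 0, so a_3 = 2

[1; 3, 3, 2]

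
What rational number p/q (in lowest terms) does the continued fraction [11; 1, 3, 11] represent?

Starting at the tail and folding back:
Start with 11.
3 + 1/(11/1) = 3 + 1/11 = 34/11
1 + 1/(34/11) = 1 + 11/34 = 45/34
11 + 1/(45/34) = 11 + 34/45 = 529/45

529/45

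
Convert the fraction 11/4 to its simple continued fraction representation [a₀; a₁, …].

11 ÷ 4 → quotient 2, remainder 3
4 ÷ 3 → quotient 1, remainder 1
3 ÷ 1 → quotient 3, remainder 0

[2; 1, 3]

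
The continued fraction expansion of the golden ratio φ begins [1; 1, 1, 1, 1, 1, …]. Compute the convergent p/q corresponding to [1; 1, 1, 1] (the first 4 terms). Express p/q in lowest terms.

5/3

Use the convergent recurrence hₖ = aₖ·hₖ₋₁ + hₖ₋₂ (and likewise for the denominators kₖ):
a_0 = 1: 1/1
a_1 = 1: 2/1
a_2 = 1: 3/2
a_3 = 1: 5/3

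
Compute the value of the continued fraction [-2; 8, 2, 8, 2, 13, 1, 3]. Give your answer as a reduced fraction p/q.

Use the convergent recurrence hₖ = aₖ·hₖ₋₁ + hₖ₋₂ (and likewise for the denominators kₖ):
a_0 = -2: -2/1
a_1 = 8: -15/8
a_2 = 2: -32/17
a_3 = 8: -271/144
a_4 = 2: -574/305
a_5 = 13: -7733/4109
a_6 = 1: -8307/4414
a_7 = 3: -32654/17351

-32654/17351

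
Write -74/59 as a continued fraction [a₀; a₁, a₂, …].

Apply division with remainder until the remainder is 0:
⌊-74/59⌋ = -2, remainder 44
⌊59/44⌋ = 1, remainder 15
⌊44/15⌋ = 2, remainder 14
⌊15/14⌋ = 1, remainder 1
⌊14/1⌋ = 14, remainder 0

[-2; 1, 2, 1, 14]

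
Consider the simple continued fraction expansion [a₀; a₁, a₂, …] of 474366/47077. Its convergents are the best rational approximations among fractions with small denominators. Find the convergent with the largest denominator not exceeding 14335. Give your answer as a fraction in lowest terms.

a_0 = 10: 10/1  (≤ bound)
a_1 = 13: 131/13  (≤ bound)
a_2 = 10: 1320/131  (≤ bound)
a_3 = 1: 1451/144  (≤ bound)
a_4 = 13: 20183/2003  (≤ bound)
a_5 = 3: 62000/6153  (≤ bound)
a_6 = 3: 206183/20462  (> 14335, stop)

62000/6153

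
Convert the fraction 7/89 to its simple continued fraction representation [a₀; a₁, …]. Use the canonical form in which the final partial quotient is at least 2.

[0; 12, 1, 2, 2]

7 = 0·89 + 7, so a_0 = 0
89 = 12·7 + 5, so a_1 = 12
7 = 1·5 + 2, so a_2 = 1
5 = 2·2 + 1, so a_3 = 2
2 = 2·1 + 0, so a_4 = 2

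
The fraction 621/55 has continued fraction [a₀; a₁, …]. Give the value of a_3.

621 ÷ 55 → quotient 11, remainder 16
55 ÷ 16 → quotient 3, remainder 7
16 ÷ 7 → quotient 2, remainder 2
7 ÷ 2 → quotient 3, remainder 1

3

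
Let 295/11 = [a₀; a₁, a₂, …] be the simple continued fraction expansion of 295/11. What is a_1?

Apply division with remainder until the remainder is 0:
295 = 26·11 + 9, so a_0 = 26
11 = 1·9 + 2, so a_1 = 1

1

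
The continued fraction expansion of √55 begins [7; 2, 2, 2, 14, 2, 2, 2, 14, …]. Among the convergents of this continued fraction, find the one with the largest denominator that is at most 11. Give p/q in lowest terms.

List convergents until the denominator exceeds the bound:
a_0 = 7: 7/1  (≤ bound)
a_1 = 2: 15/2  (≤ bound)
a_2 = 2: 37/5  (≤ bound)
a_3 = 2: 89/12  (> 11, stop)

37/5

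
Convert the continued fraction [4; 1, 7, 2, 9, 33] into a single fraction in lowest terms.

Compute successive convergents:
a_0 = 4: 4/1
a_1 = 1: 5/1
a_2 = 7: 39/8
a_3 = 2: 83/17
a_4 = 9: 786/161
a_5 = 33: 26021/5330

26021/5330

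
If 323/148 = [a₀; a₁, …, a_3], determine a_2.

2

323 ÷ 148 → quotient 2, remainder 27
148 ÷ 27 → quotient 5, remainder 13
27 ÷ 13 → quotient 2, remainder 1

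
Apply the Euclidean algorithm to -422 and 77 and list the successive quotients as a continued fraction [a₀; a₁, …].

[-6; 1, 1, 12, 3]

-422 ÷ 77 → quotient -6, remainder 40
77 ÷ 40 → quotient 1, remainder 37
40 ÷ 37 → quotient 1, remainder 3
37 ÷ 3 → quotient 12, remainder 1
3 ÷ 1 → quotient 3, remainder 0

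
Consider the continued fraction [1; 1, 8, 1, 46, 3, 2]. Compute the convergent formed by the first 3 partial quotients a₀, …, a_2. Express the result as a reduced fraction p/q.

17/9

Start with 8.
1 + 1/(8/1) = 1 + 1/8 = 9/8
1 + 1/(9/8) = 1 + 8/9 = 17/9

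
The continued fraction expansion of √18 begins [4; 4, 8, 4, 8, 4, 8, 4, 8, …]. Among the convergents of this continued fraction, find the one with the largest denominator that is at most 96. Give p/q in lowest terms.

140/33

a_0 = 4: 4/1  (≤ bound)
a_1 = 4: 17/4  (≤ bound)
a_2 = 8: 140/33  (≤ bound)
a_3 = 4: 577/136  (> 96, stop)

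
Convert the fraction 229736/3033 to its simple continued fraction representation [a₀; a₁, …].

[75; 1, 2, 1, 13, 27, 2]

Apply division with remainder until the remainder is 0:
229736 ÷ 3033 → quotient 75, remainder 2261
3033 ÷ 2261 → quotient 1, remainder 772
2261 ÷ 772 → quotient 2, remainder 717
772 ÷ 717 → quotient 1, remainder 55
717 ÷ 55 → quotient 13, remainder 2
55 ÷ 2 → quotient 27, remainder 1
2 ÷ 1 → quotient 2, remainder 0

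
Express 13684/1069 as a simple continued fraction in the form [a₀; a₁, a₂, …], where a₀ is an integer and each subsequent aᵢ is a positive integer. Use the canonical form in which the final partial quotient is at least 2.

Repeatedly divide and take the remainder:
13684 = 12·1069 + 856, so a_0 = 12
1069 = 1·856 + 213, so a_1 = 1
856 = 4·213 + 4, so a_2 = 4
213 = 53·4 + 1, so a_3 = 53
4 = 4·1 + 0, so a_4 = 4

[12; 1, 4, 53, 4]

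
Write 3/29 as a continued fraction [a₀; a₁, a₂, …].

3 ÷ 29 → quotient 0, remainder 3
29 ÷ 3 → quotient 9, remainder 2
3 ÷ 2 → quotient 1, remainder 1
2 ÷ 1 → quotient 2, remainder 0

[0; 9, 1, 2]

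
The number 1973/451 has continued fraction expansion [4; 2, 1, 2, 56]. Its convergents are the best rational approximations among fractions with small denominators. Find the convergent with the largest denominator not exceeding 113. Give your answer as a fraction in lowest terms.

35/8

List convergents until the denominator exceeds the bound:
a_0 = 4: 4/1  (≤ bound)
a_1 = 2: 9/2  (≤ bound)
a_2 = 1: 13/3  (≤ bound)
a_3 = 2: 35/8  (≤ bound)
a_4 = 56: 1973/451  (> 113, stop)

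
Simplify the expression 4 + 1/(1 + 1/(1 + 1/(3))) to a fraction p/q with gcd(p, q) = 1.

Work from the innermost term outward:
Start with 3.
1 + 1/(3/1) = 1 + 1/3 = 4/3
1 + 1/(4/3) = 1 + 3/4 = 7/4
4 + 1/(7/4) = 4 + 4/7 = 32/7

32/7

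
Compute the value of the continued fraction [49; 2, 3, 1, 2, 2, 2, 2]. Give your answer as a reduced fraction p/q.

17057/345

Build up convergents one term at a time:
a_0 = 49: 49/1
a_1 = 2: 99/2
a_2 = 3: 346/7
a_3 = 1: 445/9
a_4 = 2: 1236/25
a_5 = 2: 2917/59
a_6 = 2: 7070/143
a_7 = 2: 17057/345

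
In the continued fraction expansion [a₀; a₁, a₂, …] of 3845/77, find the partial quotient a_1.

3845 ÷ 77 → quotient 49, remainder 72
77 ÷ 72 → quotient 1, remainder 5

1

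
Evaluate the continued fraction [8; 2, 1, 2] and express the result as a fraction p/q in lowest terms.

67/8

Work from the innermost term outward:
Start with 2.
1 + 1/(2/1) = 1 + 1/2 = 3/2
2 + 1/(3/2) = 2 + 2/3 = 8/3
8 + 1/(8/3) = 8 + 3/8 = 67/8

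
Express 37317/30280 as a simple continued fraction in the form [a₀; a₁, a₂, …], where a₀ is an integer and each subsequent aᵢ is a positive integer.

37317 ÷ 30280 → quotient 1, remainder 7037
30280 ÷ 7037 → quotient 4, remainder 2132
7037 ÷ 2132 → quotient 3, remainder 641
2132 ÷ 641 → quotient 3, remainder 209
641 ÷ 209 → quotient 3, remainder 14
209 ÷ 14 → quotient 14, remainder 13
14 ÷ 13 → quotient 1, remainder 1
13 ÷ 1 → quotient 13, remainder 0

[1; 4, 3, 3, 3, 14, 1, 13]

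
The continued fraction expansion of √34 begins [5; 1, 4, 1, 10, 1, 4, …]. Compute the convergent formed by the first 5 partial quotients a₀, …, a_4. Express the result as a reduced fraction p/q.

a_0 = 5: 5/1
a_1 = 1: 6/1
a_2 = 4: 29/5
a_3 = 1: 35/6
a_4 = 10: 379/65

379/65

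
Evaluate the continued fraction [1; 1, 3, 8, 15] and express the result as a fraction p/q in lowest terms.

Starting at the tail and folding back:
Start with 15.
8 + 1/(15/1) = 8 + 1/15 = 121/15
3 + 1/(121/15) = 3 + 15/121 = 378/121
1 + 1/(378/121) = 1 + 121/378 = 499/378
1 + 1/(499/378) = 1 + 378/499 = 877/499

877/499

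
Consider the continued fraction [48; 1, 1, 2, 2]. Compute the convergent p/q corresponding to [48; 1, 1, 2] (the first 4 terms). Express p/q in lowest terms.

243/5

Use the convergent recurrence hₖ = aₖ·hₖ₋₁ + hₖ₋₂ (and likewise for the denominators kₖ):
a_0 = 48: 48/1
a_1 = 1: 49/1
a_2 = 1: 97/2
a_3 = 2: 243/5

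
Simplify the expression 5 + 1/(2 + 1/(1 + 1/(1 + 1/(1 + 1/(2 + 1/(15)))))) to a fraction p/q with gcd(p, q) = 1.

1738/323

Compute successive convergents:
a_0 = 5: 5/1
a_1 = 2: 11/2
a_2 = 1: 16/3
a_3 = 1: 27/5
a_4 = 1: 43/8
a_5 = 2: 113/21
a_6 = 15: 1738/323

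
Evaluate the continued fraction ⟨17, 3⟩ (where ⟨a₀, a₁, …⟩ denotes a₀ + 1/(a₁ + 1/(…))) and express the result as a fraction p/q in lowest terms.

Work from the innermost term outward:
Start with 3.
17 + 1/(3/1) = 17 + 1/3 = 52/3

52/3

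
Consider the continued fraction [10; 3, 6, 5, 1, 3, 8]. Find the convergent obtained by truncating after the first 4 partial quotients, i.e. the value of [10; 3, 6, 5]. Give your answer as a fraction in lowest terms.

a_0 = 10: 10/1
a_1 = 3: 31/3
a_2 = 6: 196/19
a_3 = 5: 1011/98

1011/98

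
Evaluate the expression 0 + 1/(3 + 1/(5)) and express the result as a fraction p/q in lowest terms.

5/16

a_0 = 0: 0/1
a_1 = 3: 1/3
a_2 = 5: 5/16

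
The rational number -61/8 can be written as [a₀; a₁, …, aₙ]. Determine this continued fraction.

[-8; 2, 1, 2]

Repeatedly divide and take the remainder:
⌊-61/8⌋ = -8, remainder 3
⌊8/3⌋ = 2, remainder 2
⌊3/2⌋ = 1, remainder 1
⌊2/1⌋ = 2, remainder 0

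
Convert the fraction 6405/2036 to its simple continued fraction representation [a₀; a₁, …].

⌊6405/2036⌋ = 3, remainder 297
⌊2036/297⌋ = 6, remainder 254
⌊297/254⌋ = 1, remainder 43
⌊254/43⌋ = 5, remainder 39
⌊43/39⌋ = 1, remainder 4
⌊39/4⌋ = 9, remainder 3
⌊4/3⌋ = 1, remainder 1
⌊3/1⌋ = 3, remainder 0

[3; 6, 1, 5, 1, 9, 1, 3]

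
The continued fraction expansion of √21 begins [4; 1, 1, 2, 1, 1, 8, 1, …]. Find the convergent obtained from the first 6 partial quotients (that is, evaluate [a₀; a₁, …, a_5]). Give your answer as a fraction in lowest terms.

Collapse the nested fraction from the inside out:
Start with 1.
1 + 1/(1/1) = 1 + 1/1 = 2/1
2 + 1/(2/1) = 2 + 1/2 = 5/2
1 + 1/(5/2) = 1 + 2/5 = 7/5
1 + 1/(7/5) = 1 + 5/7 = 12/7
4 + 1/(12/7) = 4 + 7/12 = 55/12

55/12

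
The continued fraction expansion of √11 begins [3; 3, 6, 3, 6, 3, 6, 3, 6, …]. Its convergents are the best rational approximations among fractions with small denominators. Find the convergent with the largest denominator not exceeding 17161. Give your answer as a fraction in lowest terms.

List convergents until the denominator exceeds the bound:
a_0 = 3: 3/1  (≤ bound)
a_1 = 3: 10/3  (≤ bound)
a_2 = 6: 63/19  (≤ bound)
a_3 = 3: 199/60  (≤ bound)
a_4 = 6: 1257/379  (≤ bound)
a_5 = 3: 3970/1197  (≤ bound)
a_6 = 6: 25077/7561  (≤ bound)
a_7 = 3: 79201/23880  (> 17161, stop)

25077/7561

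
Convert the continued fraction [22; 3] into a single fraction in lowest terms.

Start with 3.
22 + 1/(3/1) = 22 + 1/3 = 67/3

67/3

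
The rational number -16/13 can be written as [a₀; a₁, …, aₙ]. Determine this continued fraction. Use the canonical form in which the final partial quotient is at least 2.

[-2; 1, 3, 3]

Apply division with remainder until the remainder is 0:
-16 ÷ 13 → quotient -2, remainder 10
13 ÷ 10 → quotient 1, remainder 3
10 ÷ 3 → quotient 3, remainder 1
3 ÷ 1 → quotient 3, remainder 0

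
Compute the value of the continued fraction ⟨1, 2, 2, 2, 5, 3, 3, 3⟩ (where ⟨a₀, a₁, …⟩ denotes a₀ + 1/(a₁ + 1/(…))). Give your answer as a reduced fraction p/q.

Starting at the tail and folding back:
Start with 3.
3 + 1/(3/1) = 3 + 1/3 = 10/3
3 + 1/(10/3) = 3 + 3/10 = 33/10
5 + 1/(33/10) = 5 + 10/33 = 175/33
2 + 1/(175/33) = 2 + 33/175 = 383/175
2 + 1/(383/175) = 2 + 175/383 = 941/383
2 + 1/(941/383) = 2 + 383/941 = 2265/941
1 + 1/(2265/941) = 1 + 941/2265 = 3206/2265

3206/2265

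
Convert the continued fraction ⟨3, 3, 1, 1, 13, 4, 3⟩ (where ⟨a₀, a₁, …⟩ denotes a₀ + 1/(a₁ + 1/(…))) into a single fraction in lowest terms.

Collapse the nested fraction from the inside out:
Start with 3.
4 + 1/(3/1) = 4 + 1/3 = 13/3
13 + 1/(13/3) = 13 + 3/13 = 172/13
1 + 1/(172/13) = 1 + 13/172 = 185/172
1 + 1/(185/172) = 1 + 172/185 = 357/185
3 + 1/(357/185) = 3 + 185/357 = 1256/357
3 + 1/(1256/357) = 3 + 357/1256 = 4125/1256

4125/1256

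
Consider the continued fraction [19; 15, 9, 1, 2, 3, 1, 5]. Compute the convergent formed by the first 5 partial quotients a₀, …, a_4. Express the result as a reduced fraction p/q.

Compute successive convergents:
a_0 = 19: 19/1
a_1 = 15: 286/15
a_2 = 9: 2593/136
a_3 = 1: 2879/151
a_4 = 2: 8351/438

8351/438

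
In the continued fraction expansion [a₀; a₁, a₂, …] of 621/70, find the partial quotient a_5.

Repeatedly divide and take the remainder:
621 = 8·70 + 61, so a_0 = 8
70 = 1·61 + 9, so a_1 = 1
61 = 6·9 + 7, so a_2 = 6
9 = 1·7 + 2, so a_3 = 1
7 = 3·2 + 1, so a_4 = 3
2 = 2·1 + 0, so a_5 = 2

2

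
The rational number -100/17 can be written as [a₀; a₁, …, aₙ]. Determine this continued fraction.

Repeatedly divide and take the remainder:
-100 ÷ 17 → quotient -6, remainder 2
17 ÷ 2 → quotient 8, remainder 1
2 ÷ 1 → quotient 2, remainder 0

[-6; 8, 2]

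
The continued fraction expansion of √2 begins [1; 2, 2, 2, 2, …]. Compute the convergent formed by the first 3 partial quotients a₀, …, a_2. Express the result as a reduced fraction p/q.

7/5

Start with 2.
2 + 1/(2/1) = 2 + 1/2 = 5/2
1 + 1/(5/2) = 1 + 2/5 = 7/5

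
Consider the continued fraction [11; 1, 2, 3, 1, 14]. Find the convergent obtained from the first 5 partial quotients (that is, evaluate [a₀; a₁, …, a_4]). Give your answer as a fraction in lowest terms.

Start with 1.
3 + 1/(1/1) = 3 + 1/1 = 4/1
2 + 1/(4/1) = 2 + 1/4 = 9/4
1 + 1/(9/4) = 1 + 4/9 = 13/9
11 + 1/(13/9) = 11 + 9/13 = 152/13

152/13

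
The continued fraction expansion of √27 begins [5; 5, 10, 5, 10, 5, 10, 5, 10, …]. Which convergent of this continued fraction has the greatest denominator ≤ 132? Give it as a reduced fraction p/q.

a_0 = 5: 5/1  (≤ bound)
a_1 = 5: 26/5  (≤ bound)
a_2 = 10: 265/51  (≤ bound)
a_3 = 5: 1351/260  (> 132, stop)

265/51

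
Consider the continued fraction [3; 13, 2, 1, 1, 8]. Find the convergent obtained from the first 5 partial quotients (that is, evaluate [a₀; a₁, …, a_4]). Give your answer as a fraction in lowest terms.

Use the convergent recurrence hₖ = aₖ·hₖ₋₁ + hₖ₋₂ (and likewise for the denominators kₖ):
a_0 = 3: 3/1
a_1 = 13: 40/13
a_2 = 2: 83/27
a_3 = 1: 123/40
a_4 = 1: 206/67

206/67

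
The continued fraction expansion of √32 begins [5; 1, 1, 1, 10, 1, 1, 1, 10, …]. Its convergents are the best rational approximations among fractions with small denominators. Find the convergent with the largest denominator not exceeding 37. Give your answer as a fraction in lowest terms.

198/35

a_0 = 5: 5/1  (≤ bound)
a_1 = 1: 6/1  (≤ bound)
a_2 = 1: 11/2  (≤ bound)
a_3 = 1: 17/3  (≤ bound)
a_4 = 10: 181/32  (≤ bound)
a_5 = 1: 198/35  (≤ bound)
a_6 = 1: 379/67  (> 37, stop)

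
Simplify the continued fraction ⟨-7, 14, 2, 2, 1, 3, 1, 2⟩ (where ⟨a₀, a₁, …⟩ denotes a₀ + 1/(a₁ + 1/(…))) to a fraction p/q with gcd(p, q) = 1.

Start with 2.
1 + 1/(2/1) = 1 + 1/2 = 3/2
3 + 1/(3/2) = 3 + 2/3 = 11/3
1 + 1/(11/3) = 1 + 3/11 = 14/11
2 + 1/(14/11) = 2 + 11/14 = 39/14
2 + 1/(39/14) = 2 + 14/39 = 92/39
14 + 1/(92/39) = 14 + 39/92 = 1327/92
-7 + 1/(1327/92) = -7 + 92/1327 = -9197/1327

-9197/1327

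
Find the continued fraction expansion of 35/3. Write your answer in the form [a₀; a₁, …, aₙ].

Run the Euclidean algorithm, recording each quotient:
35 ÷ 3 → quotient 11, remainder 2
3 ÷ 2 → quotient 1, remainder 1
2 ÷ 1 → quotient 2, remainder 0

[11; 1, 2]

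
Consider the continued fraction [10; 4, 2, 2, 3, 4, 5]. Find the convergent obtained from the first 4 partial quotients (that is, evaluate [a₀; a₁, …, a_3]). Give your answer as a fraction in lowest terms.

a_0 = 10: 10/1
a_1 = 4: 41/4
a_2 = 2: 92/9
a_3 = 2: 225/22

225/22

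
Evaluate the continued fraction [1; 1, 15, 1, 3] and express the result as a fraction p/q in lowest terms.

130/67

Collapse the nested fraction from the inside out:
Start with 3.
1 + 1/(3/1) = 1 + 1/3 = 4/3
15 + 1/(4/3) = 15 + 3/4 = 63/4
1 + 1/(63/4) = 1 + 4/63 = 67/63
1 + 1/(67/63) = 1 + 63/67 = 130/67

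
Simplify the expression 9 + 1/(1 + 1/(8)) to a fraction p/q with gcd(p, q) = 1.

a_0 = 9: 9/1
a_1 = 1: 10/1
a_2 = 8: 89/9

89/9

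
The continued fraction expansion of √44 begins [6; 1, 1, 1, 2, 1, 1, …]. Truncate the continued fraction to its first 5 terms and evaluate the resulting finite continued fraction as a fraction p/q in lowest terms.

53/8

Start with 2.
1 + 1/(2/1) = 1 + 1/2 = 3/2
1 + 1/(3/2) = 1 + 2/3 = 5/3
1 + 1/(5/3) = 1 + 3/5 = 8/5
6 + 1/(8/5) = 6 + 5/8 = 53/8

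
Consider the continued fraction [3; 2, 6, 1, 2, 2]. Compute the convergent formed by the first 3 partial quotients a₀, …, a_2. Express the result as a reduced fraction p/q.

Start with 6.
2 + 1/(6/1) = 2 + 1/6 = 13/6
3 + 1/(13/6) = 3 + 6/13 = 45/13

45/13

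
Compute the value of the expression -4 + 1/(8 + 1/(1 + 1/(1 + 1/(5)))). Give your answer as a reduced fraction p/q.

-365/94

Use the convergent recurrence hₖ = aₖ·hₖ₋₁ + hₖ₋₂ (and likewise for the denominators kₖ):
a_0 = -4: -4/1
a_1 = 8: -31/8
a_2 = 1: -35/9
a_3 = 1: -66/17
a_4 = 5: -365/94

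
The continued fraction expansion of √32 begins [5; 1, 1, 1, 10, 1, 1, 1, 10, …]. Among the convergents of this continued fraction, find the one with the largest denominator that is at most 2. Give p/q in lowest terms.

11/2

a_0 = 5: 5/1  (≤ bound)
a_1 = 1: 6/1  (≤ bound)
a_2 = 1: 11/2  (≤ bound)
a_3 = 1: 17/3  (> 2, stop)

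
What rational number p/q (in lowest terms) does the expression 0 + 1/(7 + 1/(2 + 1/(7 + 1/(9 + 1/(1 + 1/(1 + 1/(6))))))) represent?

1886/14083

a_0 = 0: 0/1
a_1 = 7: 1/7
a_2 = 2: 2/15
a_3 = 7: 15/112
a_4 = 9: 137/1023
a_5 = 1: 152/1135
a_6 = 1: 289/2158
a_7 = 6: 1886/14083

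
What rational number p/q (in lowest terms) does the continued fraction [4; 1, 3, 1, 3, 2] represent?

Start with 2.
3 + 1/(2/1) = 3 + 1/2 = 7/2
1 + 1/(7/2) = 1 + 2/7 = 9/7
3 + 1/(9/7) = 3 + 7/9 = 34/9
1 + 1/(34/9) = 1 + 9/34 = 43/34
4 + 1/(43/34) = 4 + 34/43 = 206/43

206/43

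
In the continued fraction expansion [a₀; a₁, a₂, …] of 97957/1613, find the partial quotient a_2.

2

Run the Euclidean algorithm, recording each quotient:
⌊97957/1613⌋ = 60, remainder 1177
⌊1613/1177⌋ = 1, remainder 436
⌊1177/436⌋ = 2, remainder 305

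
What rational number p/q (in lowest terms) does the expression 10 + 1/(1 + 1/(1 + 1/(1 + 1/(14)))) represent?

469/44

Compute successive convergents:
a_0 = 10: 10/1
a_1 = 1: 11/1
a_2 = 1: 21/2
a_3 = 1: 32/3
a_4 = 14: 469/44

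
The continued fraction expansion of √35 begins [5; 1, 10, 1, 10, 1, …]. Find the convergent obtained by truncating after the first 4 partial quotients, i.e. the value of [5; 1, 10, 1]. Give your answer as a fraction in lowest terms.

Starting at the tail and folding back:
Start with 1.
10 + 1/(1/1) = 10 + 1/1 = 11/1
1 + 1/(11/1) = 1 + 1/11 = 12/11
5 + 1/(12/11) = 5 + 11/12 = 71/12

71/12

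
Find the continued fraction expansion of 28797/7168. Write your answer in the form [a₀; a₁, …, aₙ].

[4; 57, 2, 1, 9, 1, 3]

28797 ÷ 7168 → quotient 4, remainder 125
7168 ÷ 125 → quotient 57, remainder 43
125 ÷ 43 → quotient 2, remainder 39
43 ÷ 39 → quotient 1, remainder 4
39 ÷ 4 → quotient 9, remainder 3
4 ÷ 3 → quotient 1, remainder 1
3 ÷ 1 → quotient 3, remainder 0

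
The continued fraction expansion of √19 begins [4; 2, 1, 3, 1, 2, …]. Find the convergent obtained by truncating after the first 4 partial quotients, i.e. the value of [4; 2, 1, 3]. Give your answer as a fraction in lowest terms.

48/11

Use the convergent recurrence hₖ = aₖ·hₖ₋₁ + hₖ₋₂ (and likewise for the denominators kₖ):
a_0 = 4: 4/1
a_1 = 2: 9/2
a_2 = 1: 13/3
a_3 = 3: 48/11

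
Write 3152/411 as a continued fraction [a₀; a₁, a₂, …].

Apply division with remainder until the remainder is 0:
⌊3152/411⌋ = 7, remainder 275
⌊411/275⌋ = 1, remainder 136
⌊275/136⌋ = 2, remainder 3
⌊136/3⌋ = 45, remainder 1
⌊3/1⌋ = 3, remainder 0

[7; 1, 2, 45, 3]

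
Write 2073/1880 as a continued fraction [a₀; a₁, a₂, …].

Repeatedly divide and take the remainder:
2073 ÷ 1880 → quotient 1, remainder 193
1880 ÷ 193 → quotient 9, remainder 143
193 ÷ 143 → quotient 1, remainder 50
143 ÷ 50 → quotient 2, remainder 43
50 ÷ 43 → quotient 1, remainder 7
43 ÷ 7 → quotient 6, remainder 1
7 ÷ 1 → quotient 7, remainder 0

[1; 9, 1, 2, 1, 6, 7]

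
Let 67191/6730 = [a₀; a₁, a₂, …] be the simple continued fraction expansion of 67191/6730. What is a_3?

1

⌊67191/6730⌋ = 9, remainder 6621
⌊6730/6621⌋ = 1, remainder 109
⌊6621/109⌋ = 60, remainder 81
⌊109/81⌋ = 1, remainder 28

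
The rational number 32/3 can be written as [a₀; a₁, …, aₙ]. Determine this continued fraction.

32 = 10·3 + 2, so a_0 = 10
3 = 1·2 + 1, so a_1 = 1
2 = 2·1 + 0, so a_2 = 2

[10; 1, 2]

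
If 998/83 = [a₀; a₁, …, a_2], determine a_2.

2

⌊998/83⌋ = 12, remainder 2
⌊83/2⌋ = 41, remainder 1
⌊2/1⌋ = 2, remainder 0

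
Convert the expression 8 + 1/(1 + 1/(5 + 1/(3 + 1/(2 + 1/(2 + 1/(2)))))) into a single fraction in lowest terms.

Start with 2.
2 + 1/(2/1) = 2 + 1/2 = 5/2
2 + 1/(5/2) = 2 + 2/5 = 12/5
3 + 1/(12/5) = 3 + 5/12 = 41/12
5 + 1/(41/12) = 5 + 12/41 = 217/41
1 + 1/(217/41) = 1 + 41/217 = 258/217
8 + 1/(258/217) = 8 + 217/258 = 2281/258

2281/258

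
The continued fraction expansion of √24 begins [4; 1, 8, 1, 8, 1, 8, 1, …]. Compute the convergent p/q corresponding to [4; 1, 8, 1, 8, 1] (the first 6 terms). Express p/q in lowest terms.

Starting at the tail and folding back:
Start with 1.
8 + 1/(1/1) = 8 + 1/1 = 9/1
1 + 1/(9/1) = 1 + 1/9 = 10/9
8 + 1/(10/9) = 8 + 9/10 = 89/10
1 + 1/(89/10) = 1 + 10/89 = 99/89
4 + 1/(99/89) = 4 + 89/99 = 485/99

485/99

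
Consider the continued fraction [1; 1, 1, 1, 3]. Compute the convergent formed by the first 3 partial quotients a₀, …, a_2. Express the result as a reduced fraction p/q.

a_0 = 1: 1/1
a_1 = 1: 2/1
a_2 = 1: 3/2

3/2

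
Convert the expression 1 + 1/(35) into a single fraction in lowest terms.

Use the convergent recurrence hₖ = aₖ·hₖ₋₁ + hₖ₋₂ (and likewise for the denominators kₖ):
a_0 = 1: 1/1
a_1 = 35: 36/35

36/35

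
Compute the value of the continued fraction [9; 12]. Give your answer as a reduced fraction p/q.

109/12

a_0 = 9: 9/1
a_1 = 12: 109/12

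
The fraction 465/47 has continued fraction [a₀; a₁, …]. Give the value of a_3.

2

Run the Euclidean algorithm, recording each quotient:
465 ÷ 47 → quotient 9, remainder 42
47 ÷ 42 → quotient 1, remainder 5
42 ÷ 5 → quotient 8, remainder 2
5 ÷ 2 → quotient 2, remainder 1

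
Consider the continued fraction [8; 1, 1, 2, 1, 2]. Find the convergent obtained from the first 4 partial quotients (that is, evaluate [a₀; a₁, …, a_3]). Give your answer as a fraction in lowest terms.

43/5

Start with 2.
1 + 1/(2/1) = 1 + 1/2 = 3/2
1 + 1/(3/2) = 1 + 2/3 = 5/3
8 + 1/(5/3) = 8 + 3/5 = 43/5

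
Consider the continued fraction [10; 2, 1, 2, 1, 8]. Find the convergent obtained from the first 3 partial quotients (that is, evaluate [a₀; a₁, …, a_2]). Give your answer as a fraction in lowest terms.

31/3

a_0 = 10: 10/1
a_1 = 2: 21/2
a_2 = 1: 31/3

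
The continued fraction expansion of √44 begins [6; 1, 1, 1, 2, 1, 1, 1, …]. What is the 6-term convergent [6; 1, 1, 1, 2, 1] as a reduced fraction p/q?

73/11

Use the convergent recurrence hₖ = aₖ·hₖ₋₁ + hₖ₋₂ (and likewise for the denominators kₖ):
a_0 = 6: 6/1
a_1 = 1: 7/1
a_2 = 1: 13/2
a_3 = 1: 20/3
a_4 = 2: 53/8
a_5 = 1: 73/11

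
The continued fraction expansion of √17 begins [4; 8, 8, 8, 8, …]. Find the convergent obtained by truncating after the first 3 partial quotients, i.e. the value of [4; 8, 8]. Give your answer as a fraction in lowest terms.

a_0 = 4: 4/1
a_1 = 8: 33/8
a_2 = 8: 268/65

268/65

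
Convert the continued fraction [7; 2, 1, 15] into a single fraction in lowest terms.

Collapse the nested fraction from the inside out:
Start with 15.
1 + 1/(15/1) = 1 + 1/15 = 16/15
2 + 1/(16/15) = 2 + 15/16 = 47/16
7 + 1/(47/16) = 7 + 16/47 = 345/47

345/47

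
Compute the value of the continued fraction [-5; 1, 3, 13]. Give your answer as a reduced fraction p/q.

-225/53

Start with 13.
3 + 1/(13/1) = 3 + 1/13 = 40/13
1 + 1/(40/13) = 1 + 13/40 = 53/40
-5 + 1/(53/40) = -5 + 40/53 = -225/53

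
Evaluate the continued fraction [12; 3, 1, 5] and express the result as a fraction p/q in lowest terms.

Starting at the tail and folding back:
Start with 5.
1 + 1/(5/1) = 1 + 1/5 = 6/5
3 + 1/(6/5) = 3 + 5/6 = 23/6
12 + 1/(23/6) = 12 + 6/23 = 282/23

282/23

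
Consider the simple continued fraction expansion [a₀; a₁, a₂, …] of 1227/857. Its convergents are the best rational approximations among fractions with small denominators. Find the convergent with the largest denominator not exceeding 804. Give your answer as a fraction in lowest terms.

388/271

List convergents until the denominator exceeds the bound:
a_0 = 1: 1/1  (≤ bound)
a_1 = 2: 3/2  (≤ bound)
a_2 = 3: 10/7  (≤ bound)
a_3 = 6: 63/44  (≤ bound)
a_4 = 6: 388/271  (≤ bound)
a_5 = 3: 1227/857  (> 804, stop)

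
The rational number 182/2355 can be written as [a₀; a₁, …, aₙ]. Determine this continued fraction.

Run the Euclidean algorithm, recording each quotient:
⌊182/2355⌋ = 0, remainder 182
⌊2355/182⌋ = 12, remainder 171
⌊182/171⌋ = 1, remainder 11
⌊171/11⌋ = 15, remainder 6
⌊11/6⌋ = 1, remainder 5
⌊6/5⌋ = 1, remainder 1
⌊5/1⌋ = 5, remainder 0

[0; 12, 1, 15, 1, 1, 5]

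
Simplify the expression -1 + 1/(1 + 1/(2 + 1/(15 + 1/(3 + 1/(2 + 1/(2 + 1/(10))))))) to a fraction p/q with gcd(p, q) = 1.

a_0 = -1: -1/1
a_1 = 1: 0/1
a_2 = 2: -1/3
a_3 = 15: -15/46
a_4 = 3: -46/141
a_5 = 2: -107/328
a_6 = 2: -260/797
a_7 = 10: -2707/8298

-2707/8298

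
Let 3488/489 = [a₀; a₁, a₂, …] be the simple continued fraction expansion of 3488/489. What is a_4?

10

⌊3488/489⌋ = 7, remainder 65
⌊489/65⌋ = 7, remainder 34
⌊65/34⌋ = 1, remainder 31
⌊34/31⌋ = 1, remainder 3
⌊31/3⌋ = 10, remainder 1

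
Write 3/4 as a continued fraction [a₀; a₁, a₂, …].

[0; 1, 3]

3 = 0·4 + 3, so a_0 = 0
4 = 1·3 + 1, so a_1 = 1
3 = 3·1 + 0, so a_2 = 3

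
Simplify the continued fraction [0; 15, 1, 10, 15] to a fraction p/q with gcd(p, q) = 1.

166/2641

Start with 15.
10 + 1/(15/1) = 10 + 1/15 = 151/15
1 + 1/(151/15) = 1 + 15/151 = 166/151
15 + 1/(166/151) = 15 + 151/166 = 2641/166
0 + 1/(2641/166) = 0 + 166/2641 = 166/2641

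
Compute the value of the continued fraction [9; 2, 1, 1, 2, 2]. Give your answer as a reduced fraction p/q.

Start with 2.
2 + 1/(2/1) = 2 + 1/2 = 5/2
1 + 1/(5/2) = 1 + 2/5 = 7/5
1 + 1/(7/5) = 1 + 5/7 = 12/7
2 + 1/(12/7) = 2 + 7/12 = 31/12
9 + 1/(31/12) = 9 + 12/31 = 291/31

291/31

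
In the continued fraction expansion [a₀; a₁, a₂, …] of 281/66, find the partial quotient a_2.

Repeatedly divide and take the remainder:
281 ÷ 66 → quotient 4, remainder 17
66 ÷ 17 → quotient 3, remainder 15
17 ÷ 15 → quotient 1, remainder 2

1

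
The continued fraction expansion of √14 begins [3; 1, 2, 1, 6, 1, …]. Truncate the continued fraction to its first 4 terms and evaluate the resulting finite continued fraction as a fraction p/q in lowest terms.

15/4

Start with 1.
2 + 1/(1/1) = 2 + 1/1 = 3/1
1 + 1/(3/1) = 1 + 1/3 = 4/3
3 + 1/(4/3) = 3 + 3/4 = 15/4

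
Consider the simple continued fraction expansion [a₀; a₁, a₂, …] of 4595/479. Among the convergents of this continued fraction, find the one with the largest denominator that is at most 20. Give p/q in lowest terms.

48/5

List convergents until the denominator exceeds the bound:
a_0 = 9: 9/1  (≤ bound)
a_1 = 1: 10/1  (≤ bound)
a_2 = 1: 19/2  (≤ bound)
a_3 = 2: 48/5  (≤ bound)
a_4 = 5: 259/27  (> 20, stop)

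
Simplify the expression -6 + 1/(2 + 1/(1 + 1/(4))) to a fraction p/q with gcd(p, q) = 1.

-79/14

Start with 4.
1 + 1/(4/1) = 1 + 1/4 = 5/4
2 + 1/(5/4) = 2 + 4/5 = 14/5
-6 + 1/(14/5) = -6 + 5/14 = -79/14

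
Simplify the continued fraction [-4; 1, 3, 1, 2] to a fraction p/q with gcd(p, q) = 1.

a_0 = -4: -4/1
a_1 = 1: -3/1
a_2 = 3: -13/4
a_3 = 1: -16/5
a_4 = 2: -45/14

-45/14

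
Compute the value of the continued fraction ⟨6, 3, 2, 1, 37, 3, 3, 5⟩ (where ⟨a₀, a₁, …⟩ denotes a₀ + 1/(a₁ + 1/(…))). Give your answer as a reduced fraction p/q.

126883/20141

Starting at the tail and folding back:
Start with 5.
3 + 1/(5/1) = 3 + 1/5 = 16/5
3 + 1/(16/5) = 3 + 5/16 = 53/16
37 + 1/(53/16) = 37 + 16/53 = 1977/53
1 + 1/(1977/53) = 1 + 53/1977 = 2030/1977
2 + 1/(2030/1977) = 2 + 1977/2030 = 6037/2030
3 + 1/(6037/2030) = 3 + 2030/6037 = 20141/6037
6 + 1/(20141/6037) = 6 + 6037/20141 = 126883/20141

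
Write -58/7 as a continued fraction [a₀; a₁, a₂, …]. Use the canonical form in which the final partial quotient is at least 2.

[-9; 1, 2, 2]

Run the Euclidean algorithm, recording each quotient:
⌊-58/7⌋ = -9, remainder 5
⌊7/5⌋ = 1, remainder 2
⌊5/2⌋ = 2, remainder 1
⌊2/1⌋ = 2, remainder 0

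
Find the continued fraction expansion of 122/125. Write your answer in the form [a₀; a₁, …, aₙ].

[0; 1, 40, 1, 2]

122 ÷ 125 → quotient 0, remainder 122
125 ÷ 122 → quotient 1, remainder 3
122 ÷ 3 → quotient 40, remainder 2
3 ÷ 2 → quotient 1, remainder 1
2 ÷ 1 → quotient 2, remainder 0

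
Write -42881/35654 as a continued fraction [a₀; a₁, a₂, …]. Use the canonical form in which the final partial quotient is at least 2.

-42881 ÷ 35654 → quotient -2, remainder 28427
35654 ÷ 28427 → quotient 1, remainder 7227
28427 ÷ 7227 → quotient 3, remainder 6746
7227 ÷ 6746 → quotient 1, remainder 481
6746 ÷ 481 → quotient 14, remainder 12
481 ÷ 12 → quotient 40, remainder 1
12 ÷ 1 → quotient 12, remainder 0

[-2; 1, 3, 1, 14, 40, 12]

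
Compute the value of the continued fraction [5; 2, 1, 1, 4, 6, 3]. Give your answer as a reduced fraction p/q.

a_0 = 5: 5/1
a_1 = 2: 11/2
a_2 = 1: 16/3
a_3 = 1: 27/5
a_4 = 4: 124/23
a_5 = 6: 771/143
a_6 = 3: 2437/452

2437/452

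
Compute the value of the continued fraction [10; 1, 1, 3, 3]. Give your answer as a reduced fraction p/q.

243/23

Use the convergent recurrence hₖ = aₖ·hₖ₋₁ + hₖ₋₂ (and likewise for the denominators kₖ):
a_0 = 10: 10/1
a_1 = 1: 11/1
a_2 = 1: 21/2
a_3 = 3: 74/7
a_4 = 3: 243/23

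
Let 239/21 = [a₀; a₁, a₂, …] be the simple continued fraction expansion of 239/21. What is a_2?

1

239 = 11·21 + 8, so a_0 = 11
21 = 2·8 + 5, so a_1 = 2
8 = 1·5 + 3, so a_2 = 1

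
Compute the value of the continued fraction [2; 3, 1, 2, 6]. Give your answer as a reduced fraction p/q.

a_0 = 2: 2/1
a_1 = 3: 7/3
a_2 = 1: 9/4
a_3 = 2: 25/11
a_4 = 6: 159/70

159/70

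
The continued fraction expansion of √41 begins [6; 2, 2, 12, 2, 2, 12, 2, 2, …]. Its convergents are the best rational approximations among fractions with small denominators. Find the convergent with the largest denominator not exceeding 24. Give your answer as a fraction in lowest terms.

32/5

a_0 = 6: 6/1  (≤ bound)
a_1 = 2: 13/2  (≤ bound)
a_2 = 2: 32/5  (≤ bound)
a_3 = 12: 397/62  (> 24, stop)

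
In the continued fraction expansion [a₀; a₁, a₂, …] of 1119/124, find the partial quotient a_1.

1119 ÷ 124 → quotient 9, remainder 3
124 ÷ 3 → quotient 41, remainder 1

41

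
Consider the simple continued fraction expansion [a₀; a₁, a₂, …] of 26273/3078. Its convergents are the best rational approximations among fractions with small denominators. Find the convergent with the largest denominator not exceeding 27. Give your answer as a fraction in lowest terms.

111/13

a_0 = 8: 8/1  (≤ bound)
a_1 = 1: 9/1  (≤ bound)
a_2 = 1: 17/2  (≤ bound)
a_3 = 6: 111/13  (≤ bound)
a_4 = 2: 239/28  (> 27, stop)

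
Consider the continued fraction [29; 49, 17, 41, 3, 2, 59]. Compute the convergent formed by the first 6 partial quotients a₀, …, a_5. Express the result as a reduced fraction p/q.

7004621/241369

Start with 2.
3 + 1/(2/1) = 3 + 1/2 = 7/2
41 + 1/(7/2) = 41 + 2/7 = 289/7
17 + 1/(289/7) = 17 + 7/289 = 4920/289
49 + 1/(4920/289) = 49 + 289/4920 = 241369/4920
29 + 1/(241369/4920) = 29 + 4920/241369 = 7004621/241369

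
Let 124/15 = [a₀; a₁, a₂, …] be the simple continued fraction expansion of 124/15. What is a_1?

3

Apply division with remainder until the remainder is 0:
124 ÷ 15 → quotient 8, remainder 4
15 ÷ 4 → quotient 3, remainder 3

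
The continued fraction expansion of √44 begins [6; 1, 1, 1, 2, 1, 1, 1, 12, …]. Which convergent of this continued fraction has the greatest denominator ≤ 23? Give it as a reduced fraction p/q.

126/19

a_0 = 6: 6/1  (≤ bound)
a_1 = 1: 7/1  (≤ bound)
a_2 = 1: 13/2  (≤ bound)
a_3 = 1: 20/3  (≤ bound)
a_4 = 2: 53/8  (≤ bound)
a_5 = 1: 73/11  (≤ bound)
a_6 = 1: 126/19  (≤ bound)
a_7 = 1: 199/30  (> 23, stop)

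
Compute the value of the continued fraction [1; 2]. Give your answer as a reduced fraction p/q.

3/2

Starting at the tail and folding back:
Start with 2.
1 + 1/(2/1) = 1 + 1/2 = 3/2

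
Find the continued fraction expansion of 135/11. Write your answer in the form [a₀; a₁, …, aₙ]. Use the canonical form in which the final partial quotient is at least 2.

[12; 3, 1, 2]

Apply division with remainder until the remainder is 0:
135 ÷ 11 → quotient 12, remainder 3
11 ÷ 3 → quotient 3, remainder 2
3 ÷ 2 → quotient 1, remainder 1
2 ÷ 1 → quotient 2, remainder 0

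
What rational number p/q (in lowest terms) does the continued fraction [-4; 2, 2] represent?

-18/5

Use the convergent recurrence hₖ = aₖ·hₖ₋₁ + hₖ₋₂ (and likewise for the denominators kₖ):
a_0 = -4: -4/1
a_1 = 2: -7/2
a_2 = 2: -18/5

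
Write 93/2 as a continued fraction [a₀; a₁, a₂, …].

[46; 2]

⌊93/2⌋ = 46, remainder 1
⌊2/1⌋ = 2, remainder 0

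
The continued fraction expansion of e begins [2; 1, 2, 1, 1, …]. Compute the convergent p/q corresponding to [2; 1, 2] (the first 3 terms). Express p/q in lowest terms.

Start with 2.
1 + 1/(2/1) = 1 + 1/2 = 3/2
2 + 1/(3/2) = 2 + 2/3 = 8/3

8/3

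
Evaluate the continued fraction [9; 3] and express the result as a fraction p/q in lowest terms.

28/3

Start with 3.
9 + 1/(3/1) = 9 + 1/3 = 28/3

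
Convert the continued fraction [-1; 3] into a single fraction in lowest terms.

Start with 3.
-1 + 1/(3/1) = -1 + 1/3 = -2/3

-2/3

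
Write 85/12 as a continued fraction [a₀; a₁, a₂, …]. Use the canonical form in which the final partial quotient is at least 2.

85 = 7·12 + 1, so a_0 = 7
12 = 12·1 + 0, so a_1 = 12

[7; 12]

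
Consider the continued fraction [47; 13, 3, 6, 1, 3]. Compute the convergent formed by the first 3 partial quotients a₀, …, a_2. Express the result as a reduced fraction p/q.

Compute successive convergents:
a_0 = 47: 47/1
a_1 = 13: 612/13
a_2 = 3: 1883/40

1883/40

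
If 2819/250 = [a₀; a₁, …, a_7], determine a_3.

1

Repeatedly divide and take the remainder:
2819 = 11·250 + 69, so a_0 = 11
250 = 3·69 + 43, so a_1 = 3
69 = 1·43 + 26, so a_2 = 1
43 = 1·26 + 17, so a_3 = 1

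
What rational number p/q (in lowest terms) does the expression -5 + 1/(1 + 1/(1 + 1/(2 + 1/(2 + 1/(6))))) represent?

-340/77

Start with 6.
2 + 1/(6/1) = 2 + 1/6 = 13/6
2 + 1/(13/6) = 2 + 6/13 = 32/13
1 + 1/(32/13) = 1 + 13/32 = 45/32
1 + 1/(45/32) = 1 + 32/45 = 77/45
-5 + 1/(77/45) = -5 + 45/77 = -340/77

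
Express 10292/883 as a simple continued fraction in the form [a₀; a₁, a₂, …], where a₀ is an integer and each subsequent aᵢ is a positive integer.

[11; 1, 1, 1, 9, 2, 14]

10292 ÷ 883 → quotient 11, remainder 579
883 ÷ 579 → quotient 1, remainder 304
579 ÷ 304 → quotient 1, remainder 275
304 ÷ 275 → quotient 1, remainder 29
275 ÷ 29 → quotient 9, remainder 14
29 ÷ 14 → quotient 2, remainder 1
14 ÷ 1 → quotient 14, remainder 0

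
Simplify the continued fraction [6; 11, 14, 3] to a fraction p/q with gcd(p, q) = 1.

Starting at the tail and folding back:
Start with 3.
14 + 1/(3/1) = 14 + 1/3 = 43/3
11 + 1/(43/3) = 11 + 3/43 = 476/43
6 + 1/(476/43) = 6 + 43/476 = 2899/476

2899/476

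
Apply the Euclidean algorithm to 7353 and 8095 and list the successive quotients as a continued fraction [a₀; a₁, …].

7353 ÷ 8095 → quotient 0, remainder 7353
8095 ÷ 7353 → quotient 1, remainder 742
7353 ÷ 742 → quotient 9, remainder 675
742 ÷ 675 → quotient 1, remainder 67
675 ÷ 67 → quotient 10, remainder 5
67 ÷ 5 → quotient 13, remainder 2
5 ÷ 2 → quotient 2, remainder 1
2 ÷ 1 → quotient 2, remainder 0

[0; 1, 9, 1, 10, 13, 2, 2]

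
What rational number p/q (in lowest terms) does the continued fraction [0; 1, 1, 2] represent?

3/5

Compute successive convergents:
a_0 = 0: 0/1
a_1 = 1: 1/1
a_2 = 1: 1/2
a_3 = 2: 3/5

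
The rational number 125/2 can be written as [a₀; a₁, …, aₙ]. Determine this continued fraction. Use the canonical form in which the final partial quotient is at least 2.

Run the Euclidean algorithm, recording each quotient:
125 = 62·2 + 1, so a_0 = 62
2 = 2·1 + 0, so a_1 = 2

[62; 2]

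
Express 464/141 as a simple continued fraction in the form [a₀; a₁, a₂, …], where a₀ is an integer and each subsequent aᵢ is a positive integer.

[3; 3, 2, 3, 1, 1, 2]

464 ÷ 141 → quotient 3, remainder 41
141 ÷ 41 → quotient 3, remainder 18
41 ÷ 18 → quotient 2, remainder 5
18 ÷ 5 → quotient 3, remainder 3
5 ÷ 3 → quotient 1, remainder 2
3 ÷ 2 → quotient 1, remainder 1
2 ÷ 1 → quotient 2, remainder 0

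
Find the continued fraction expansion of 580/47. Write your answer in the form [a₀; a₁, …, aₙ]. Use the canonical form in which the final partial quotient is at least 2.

[12; 2, 1, 15]

⌊580/47⌋ = 12, remainder 16
⌊47/16⌋ = 2, remainder 15
⌊16/15⌋ = 1, remainder 1
⌊15/1⌋ = 15, remainder 0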